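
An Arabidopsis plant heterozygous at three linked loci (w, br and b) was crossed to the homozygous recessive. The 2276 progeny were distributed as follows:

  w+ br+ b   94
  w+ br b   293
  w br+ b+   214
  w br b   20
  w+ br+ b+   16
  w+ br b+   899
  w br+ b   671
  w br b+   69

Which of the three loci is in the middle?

br

The two most frequent reciprocal classes, w br+ b and w+ br b+, are the parental types, so the F1 was w br+ b / w+ br b+.
The two rarest classes, w br b and w+ br+ b+, are the double crossovers. Comparing them with the parentals, only the br allele has switched, so br is the middle locus and the order is b – br – w.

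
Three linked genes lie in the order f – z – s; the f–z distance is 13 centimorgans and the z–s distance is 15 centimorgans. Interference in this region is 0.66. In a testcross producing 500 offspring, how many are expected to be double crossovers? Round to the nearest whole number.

3

Map distances give recombination frequencies of 0.130 and 0.150 for the two intervals.
With interference 0.66 (so coincidence = 0.34), expected double-crossover frequency = 0.130 × 0.150 × 0.34 = 0.00663.
Expected number = 0.00663 × 500 = 3.31 ≈ 3.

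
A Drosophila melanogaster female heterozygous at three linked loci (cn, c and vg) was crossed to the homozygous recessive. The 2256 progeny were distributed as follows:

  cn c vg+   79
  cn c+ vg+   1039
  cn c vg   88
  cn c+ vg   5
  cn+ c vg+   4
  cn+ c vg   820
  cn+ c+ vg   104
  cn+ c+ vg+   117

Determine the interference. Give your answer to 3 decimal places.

The two most frequent reciprocal classes, cn+ c vg and cn c+ vg+, are the parental types, so the F1 was cn+ c vg / cn c+ vg+.
The two rarest classes, cn+ c vg+ and cn c+ vg, are the double crossovers. Comparing them with the parentals, only the vg allele has switched, so vg is the middle locus and the order is c – vg – cn.
c–vg: (183 + 9)/2256 = 0.0851; vg–cn: (205 + 9)/2256 = 0.0949.
Expected DCO frequency = 0.0851 × 0.0949 ≈ 0.00808; observed = 9/2256 ≈ 0.00399.
Coefficient of coincidence = 0.00399/0.00808 ≈ 0.494; interference = 1 − 0.494 = 0.506.

0.506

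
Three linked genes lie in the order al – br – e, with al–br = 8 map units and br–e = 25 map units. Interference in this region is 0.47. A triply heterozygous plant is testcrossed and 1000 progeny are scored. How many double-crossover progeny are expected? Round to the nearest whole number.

11

Map distances give recombination frequencies of 0.080 and 0.250 for the two intervals.
With interference 0.47 (so coincidence = 0.53), expected double-crossover frequency = 0.080 × 0.250 × 0.53 = 0.01060.
Expected number = 0.01060 × 1000 = 10.60 ≈ 11.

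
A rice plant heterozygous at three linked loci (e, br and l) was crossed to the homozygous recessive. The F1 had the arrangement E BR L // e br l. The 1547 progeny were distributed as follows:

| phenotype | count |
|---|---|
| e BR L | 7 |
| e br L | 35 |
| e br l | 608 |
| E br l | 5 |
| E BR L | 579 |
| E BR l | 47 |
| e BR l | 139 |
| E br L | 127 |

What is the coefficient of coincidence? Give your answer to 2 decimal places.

The two rarest classes, e BR L and E br l, are the double crossovers. Comparing them with the parentals, only the e allele has switched, so e is the middle locus and the order is l – e – br.
l–e: (82 + 12)/1547 = 0.0608; e–br: (266 + 12)/1547 = 0.1797.
Expected DCO frequency = 0.0608 × 0.1797 ≈ 0.01093; observed = 12/1547 ≈ 0.00776.
Coefficient of coincidence = 0.00776/0.01093 ≈ 0.71.

0.71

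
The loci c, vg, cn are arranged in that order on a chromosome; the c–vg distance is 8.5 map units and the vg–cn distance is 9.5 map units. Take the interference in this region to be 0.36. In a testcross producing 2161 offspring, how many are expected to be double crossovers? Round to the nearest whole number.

Map distances give recombination frequencies of 0.085 and 0.095 for the two intervals.
With interference 0.36 (so coincidence = 0.64), expected double-crossover frequency = 0.085 × 0.095 × 0.64 = 0.00517.
Expected number = 0.00517 × 2161 = 11.17 ≈ 11.

11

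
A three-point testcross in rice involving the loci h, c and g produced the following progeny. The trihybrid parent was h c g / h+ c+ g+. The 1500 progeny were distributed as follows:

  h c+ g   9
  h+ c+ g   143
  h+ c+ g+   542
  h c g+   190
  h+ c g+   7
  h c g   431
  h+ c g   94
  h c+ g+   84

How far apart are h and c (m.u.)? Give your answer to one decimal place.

12.9 m.u.

The two rarest classes, h c+ g and h+ c g+, are the double crossovers. Comparing them with the parentals, only the c allele has switched, so c is the middle locus and the order is h – c – g.
Crossovers in the h–c interval produce the single-crossover classes h+ c g and h c+ g+ (94 + 84 = 178) plus the double crossovers (16).
RF(h–c) = (178 + 16) / 1500 = 194/1500 = 0.1293 → 12.9 m.u.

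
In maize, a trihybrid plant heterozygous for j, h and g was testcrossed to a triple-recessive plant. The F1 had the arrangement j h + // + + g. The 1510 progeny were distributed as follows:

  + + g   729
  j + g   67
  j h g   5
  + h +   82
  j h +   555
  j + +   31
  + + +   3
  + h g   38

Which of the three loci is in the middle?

The two rarest classes, j h g and + + +, are the double crossovers. Comparing them with the parentals, only the g allele has switched, so g is the middle locus and the order is j – g – h.

g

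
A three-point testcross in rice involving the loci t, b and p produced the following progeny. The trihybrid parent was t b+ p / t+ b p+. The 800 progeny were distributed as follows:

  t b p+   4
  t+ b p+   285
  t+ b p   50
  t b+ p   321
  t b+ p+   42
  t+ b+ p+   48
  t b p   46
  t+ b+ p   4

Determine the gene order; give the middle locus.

t

The two rarest classes, t+ b+ p and t b p+, are the double crossovers. Comparing them with the parentals, only the t allele has switched, so t is the middle locus and the order is b – t – p.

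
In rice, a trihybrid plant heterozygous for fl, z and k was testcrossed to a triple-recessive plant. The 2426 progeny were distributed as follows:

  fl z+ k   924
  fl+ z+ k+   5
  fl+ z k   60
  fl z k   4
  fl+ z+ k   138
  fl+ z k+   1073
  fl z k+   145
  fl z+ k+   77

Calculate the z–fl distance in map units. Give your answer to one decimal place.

The two most frequent reciprocal classes, fl z+ k and fl+ z k+, are the parental types, so the F1 was fl z+ k / fl+ z k+.
The two rarest classes, fl z k and fl+ z+ k+, are the double crossovers. Comparing them with the parentals, only the z allele has switched, so z is the middle locus and the order is fl – z – k.
Crossovers in the fl–z interval produce the single-crossover classes fl+ z+ k and fl z k+ (138 + 145 = 283) plus the double crossovers (9).
RF(fl–z) = (283 + 9) / 2426 = 292/2426 = 0.1204 → 12.0 map units.

12.0 map units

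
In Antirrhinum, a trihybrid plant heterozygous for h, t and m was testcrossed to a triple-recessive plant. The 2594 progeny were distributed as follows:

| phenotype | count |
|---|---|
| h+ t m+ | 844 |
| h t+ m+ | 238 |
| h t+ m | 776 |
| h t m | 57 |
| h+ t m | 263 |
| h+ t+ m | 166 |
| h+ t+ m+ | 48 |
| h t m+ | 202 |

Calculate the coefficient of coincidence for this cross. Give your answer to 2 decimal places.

The two most frequent reciprocal classes, h t+ m and h+ t m+, are the parental types, so the F1 was h t+ m / h+ t m+.
The two rarest classes, h t m and h+ t+ m+, are the double crossovers. Comparing them with the parentals, only the t allele has switched, so t is the middle locus and the order is m – t – h.
m–t: (501 + 105)/2594 = 0.2336; t–h: (368 + 105)/2594 = 0.1823.
Expected DCO frequency = 0.2336 × 0.1823 ≈ 0.04259; observed = 105/2594 ≈ 0.04048.
Coefficient of coincidence = 0.04048/0.04259 ≈ 0.95.

0.95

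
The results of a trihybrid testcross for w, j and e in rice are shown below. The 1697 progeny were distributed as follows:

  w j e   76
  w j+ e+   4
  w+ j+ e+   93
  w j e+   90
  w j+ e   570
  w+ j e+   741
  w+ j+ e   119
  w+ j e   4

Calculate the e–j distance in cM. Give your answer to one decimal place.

10.4 cM

The two most frequent reciprocal classes, w+ j e+ and w j+ e, are the parental types, so the F1 was w+ j e+ / w j+ e.
The two rarest classes, w+ j e and w j+ e+, are the double crossovers. Comparing them with the parentals, only the e allele has switched, so e is the middle locus and the order is j – e – w.
Crossovers in the j–e interval produce the single-crossover classes w+ j+ e+ and w j e (93 + 76 = 169) plus the double crossovers (8).
RF(j–e) = (169 + 8) / 1697 = 177/1697 = 0.1043 → 10.4 cM.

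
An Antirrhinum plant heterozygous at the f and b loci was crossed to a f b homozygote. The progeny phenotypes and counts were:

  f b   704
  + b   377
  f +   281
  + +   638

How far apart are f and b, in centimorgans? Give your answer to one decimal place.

32.9 centimorgans

The two most frequent classes, + + (638) and f b (704), are the parental types, so the F1 was + + / f b.
The recombinant classes are + b and f +: 377 + 281 = 658.
Recombination frequency = 658/2000 = 0.3290 ≈ 32.9%, i.e. 32.9 centimorgans.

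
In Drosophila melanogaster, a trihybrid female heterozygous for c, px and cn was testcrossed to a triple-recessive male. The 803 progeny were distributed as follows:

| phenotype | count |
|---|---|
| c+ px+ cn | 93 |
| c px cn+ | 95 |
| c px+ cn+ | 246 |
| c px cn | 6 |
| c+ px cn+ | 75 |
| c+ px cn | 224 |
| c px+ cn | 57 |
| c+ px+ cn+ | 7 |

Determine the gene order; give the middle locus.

c

The two most frequent reciprocal classes, c px+ cn+ and c+ px cn, are the parental types, so the F1 was c px+ cn+ / c+ px cn.
The two rarest classes, c+ px+ cn+ and c px cn, are the double crossovers. Comparing them with the parentals, only the c allele has switched, so c is the middle locus and the order is cn – c – px.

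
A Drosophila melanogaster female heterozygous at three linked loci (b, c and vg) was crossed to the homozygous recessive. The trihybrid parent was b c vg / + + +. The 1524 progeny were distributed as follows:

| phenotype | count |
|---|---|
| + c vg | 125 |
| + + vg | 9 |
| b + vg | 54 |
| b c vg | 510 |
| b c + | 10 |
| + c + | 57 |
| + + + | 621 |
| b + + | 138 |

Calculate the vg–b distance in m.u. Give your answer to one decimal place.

The two rarest classes, b c + and + + vg, are the double crossovers. Comparing them with the parentals, only the vg allele has switched, so vg is the middle locus and the order is b – vg – c.
Crossovers in the b–vg interval produce the single-crossover classes + c vg and b + + (125 + 138 = 263) plus the double crossovers (19).
RF(b–vg) = (263 + 19) / 1524 = 282/1524 = 0.1850 → 18.5 m.u.

18.5 m.u.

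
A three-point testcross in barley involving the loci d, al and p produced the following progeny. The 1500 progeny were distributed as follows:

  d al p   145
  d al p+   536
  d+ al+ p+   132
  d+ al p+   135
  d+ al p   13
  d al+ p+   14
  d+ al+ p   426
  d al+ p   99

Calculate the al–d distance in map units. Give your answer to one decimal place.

The two most frequent reciprocal classes, d al p+ and d+ al+ p, are the parental types, so the F1 was d al p+ / d+ al+ p.
The two rarest classes, d al+ p+ and d+ al p, are the double crossovers. Comparing them with the parentals, only the al allele has switched, so al is the middle locus and the order is d – al – p.
Crossovers in the d–al interval produce the single-crossover classes d+ al p+ and d al+ p (135 + 99 = 234) plus the double crossovers (27).
RF(d–al) = (234 + 27) / 1500 = 261/1500 = 0.1740 → 17.4 map units.

17.4 map units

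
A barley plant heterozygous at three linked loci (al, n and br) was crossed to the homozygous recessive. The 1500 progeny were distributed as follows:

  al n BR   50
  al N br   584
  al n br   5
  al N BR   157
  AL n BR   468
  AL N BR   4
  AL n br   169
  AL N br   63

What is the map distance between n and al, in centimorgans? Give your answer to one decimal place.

8.1 centimorgans

The two most frequent reciprocal classes, AL n BR and al N br, are the parental types, so the F1 was AL n BR / al N br.
The two rarest classes, AL N BR and al n br, are the double crossovers. Comparing them with the parentals, only the n allele has switched, so n is the middle locus and the order is br – n – al.
Crossovers in the n–al interval produce the single-crossover classes al n BR and AL N br (50 + 63 = 113) plus the double crossovers (9).
RF(n–al) = (113 + 9) / 1500 = 122/1500 = 0.0813 → 8.1 centimorgans.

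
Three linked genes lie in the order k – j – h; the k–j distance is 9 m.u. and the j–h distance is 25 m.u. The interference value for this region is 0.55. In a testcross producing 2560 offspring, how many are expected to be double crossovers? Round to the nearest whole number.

Map distances give recombination frequencies of 0.090 and 0.250 for the two intervals.
With interference 0.55 (so coincidence = 0.45), expected double-crossover frequency = 0.090 × 0.250 × 0.45 = 0.01012.
Expected number = 0.01012 × 2560 = 25.92 ≈ 26.

26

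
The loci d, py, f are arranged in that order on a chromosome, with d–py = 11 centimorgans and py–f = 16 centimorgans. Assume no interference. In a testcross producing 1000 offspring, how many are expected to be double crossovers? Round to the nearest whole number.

Map distances give recombination frequencies of 0.110 and 0.160 for the two intervals.
With no interference, expected double-crossover frequency = 0.110 × 0.160 = 0.01760.
Expected number = 0.01760 × 1000 = 17.60 ≈ 18.

18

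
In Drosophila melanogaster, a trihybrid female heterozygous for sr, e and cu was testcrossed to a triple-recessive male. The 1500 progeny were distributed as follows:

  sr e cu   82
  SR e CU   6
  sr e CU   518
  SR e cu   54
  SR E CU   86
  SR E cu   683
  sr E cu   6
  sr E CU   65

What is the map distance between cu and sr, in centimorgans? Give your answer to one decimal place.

The two most frequent reciprocal classes, SR E cu and sr e CU, are the parental types, so the F1 was SR E cu / sr e CU.
The two rarest classes, sr E cu and SR e CU, are the double crossovers. Comparing them with the parentals, only the sr allele has switched, so sr is the middle locus and the order is e – sr – cu.
Crossovers in the sr–cu interval produce the single-crossover classes SR E CU and sr e cu (86 + 82 = 168) plus the double crossovers (12).
RF(sr–cu) = (168 + 12) / 1500 = 180/1500 = 0.1200 → 12.0 centimorgans.

12.0 centimorgans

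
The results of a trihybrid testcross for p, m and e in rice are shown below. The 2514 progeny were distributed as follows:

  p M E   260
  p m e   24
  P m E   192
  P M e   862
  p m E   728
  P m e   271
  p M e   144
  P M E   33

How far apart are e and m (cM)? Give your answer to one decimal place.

23.4 cM

The two most frequent reciprocal classes, p m E and P M e, are the parental types, so the F1 was p m E / P M e.
The two rarest classes, p m e and P M E, are the double crossovers. Comparing them with the parentals, only the e allele has switched, so e is the middle locus and the order is p – e – m.
Crossovers in the e–m interval produce the single-crossover classes p M E and P m e (260 + 271 = 531) plus the double crossovers (57).
RF(e–m) = (531 + 57) / 2514 = 588/2514 = 0.2339 → 23.4 cM.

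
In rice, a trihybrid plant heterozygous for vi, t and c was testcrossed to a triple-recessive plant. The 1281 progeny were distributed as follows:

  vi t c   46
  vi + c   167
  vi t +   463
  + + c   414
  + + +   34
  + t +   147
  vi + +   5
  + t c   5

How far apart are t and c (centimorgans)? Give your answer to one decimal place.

The two most frequent reciprocal classes, + + c and vi t +, are the parental types, so the F1 was + + c / vi t +.
The two rarest classes, + t c and vi + +, are the double crossovers. Comparing them with the parentals, only the t allele has switched, so t is the middle locus and the order is vi – t – c.
Crossovers in the t–c interval produce the single-crossover classes + + + and vi t c (34 + 46 = 80) plus the double crossovers (10).
RF(t–c) = (80 + 10) / 1281 = 90/1281 = 0.0703 → 7.0 centimorgans.

7.0 centimorgans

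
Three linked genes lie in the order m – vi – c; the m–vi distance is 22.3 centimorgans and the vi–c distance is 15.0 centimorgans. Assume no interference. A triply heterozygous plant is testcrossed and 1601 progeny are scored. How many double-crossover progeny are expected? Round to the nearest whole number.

Map distances give recombination frequencies of 0.223 and 0.150 for the two intervals.
With no interference, expected double-crossover frequency = 0.223 × 0.150 = 0.03345.
Expected number = 0.03345 × 1601 = 53.55 ≈ 54.

54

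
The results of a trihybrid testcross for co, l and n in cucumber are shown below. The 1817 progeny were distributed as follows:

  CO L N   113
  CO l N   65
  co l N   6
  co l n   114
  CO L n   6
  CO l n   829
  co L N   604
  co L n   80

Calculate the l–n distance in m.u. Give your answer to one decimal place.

8.6 m.u.

The two most frequent reciprocal classes, CO l n and co L N, are the parental types, so the F1 was CO l n / co L N.
The two rarest classes, CO L n and co l N, are the double crossovers. Comparing them with the parentals, only the l allele has switched, so l is the middle locus and the order is n – l – co.
Crossovers in the n–l interval produce the single-crossover classes CO l N and co L n (65 + 80 = 145) plus the double crossovers (12).
RF(n–l) = (145 + 12) / 1817 = 157/1817 = 0.0864 → 8.6 m.u.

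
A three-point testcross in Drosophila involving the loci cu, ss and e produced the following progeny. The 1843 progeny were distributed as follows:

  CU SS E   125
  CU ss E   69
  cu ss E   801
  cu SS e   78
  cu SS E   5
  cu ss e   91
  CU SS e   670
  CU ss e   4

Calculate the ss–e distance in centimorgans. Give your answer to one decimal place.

12.2 centimorgans

The two most frequent reciprocal classes, CU SS e and cu ss E, are the parental types, so the F1 was CU SS e / cu ss E.
The two rarest classes, CU ss e and cu SS E, are the double crossovers. Comparing them with the parentals, only the ss allele has switched, so ss is the middle locus and the order is e – ss – cu.
Crossovers in the e–ss interval produce the single-crossover classes CU SS E and cu ss e (125 + 91 = 216) plus the double crossovers (9).
RF(e–ss) = (216 + 9) / 1843 = 225/1843 = 0.1221 → 12.2 centimorgans.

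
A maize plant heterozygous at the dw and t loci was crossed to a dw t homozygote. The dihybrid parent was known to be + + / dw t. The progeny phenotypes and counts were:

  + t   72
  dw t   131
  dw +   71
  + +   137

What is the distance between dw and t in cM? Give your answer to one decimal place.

34.8 cM

The recombinant classes are + t and dw +: 72 + 71 = 143.
Recombination frequency = 143/411 = 0.3479 ≈ 34.8%, i.e. 34.8 cM.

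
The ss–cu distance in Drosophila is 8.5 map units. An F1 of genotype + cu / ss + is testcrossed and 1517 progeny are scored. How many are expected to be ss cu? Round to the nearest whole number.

64

A map distance of 8.5 map units corresponds to a recombination frequency of 0.085.
The F1 is + cu / ss +, so ss cu is a recombinant gamete class with expected frequency r/2 = 0.085/2 = 0.0425.
Expected number = 0.0425 × 1517 = 64.47 ≈ 64.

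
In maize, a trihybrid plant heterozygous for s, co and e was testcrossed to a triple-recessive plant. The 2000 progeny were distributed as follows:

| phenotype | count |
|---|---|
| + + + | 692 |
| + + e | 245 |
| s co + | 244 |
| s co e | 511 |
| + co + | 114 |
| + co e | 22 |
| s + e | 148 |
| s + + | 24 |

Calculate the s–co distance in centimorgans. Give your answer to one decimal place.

15.4 centimorgans

The two most frequent reciprocal classes, + + + and s co e, are the parental types, so the F1 was + + + / s co e.
The two rarest classes, s + + and + co e, are the double crossovers. Comparing them with the parentals, only the s allele has switched, so s is the middle locus and the order is e – s – co.
Crossovers in the s–co interval produce the single-crossover classes + co + and s + e (114 + 148 = 262) plus the double crossovers (46).
RF(s–co) = (262 + 46) / 2000 = 308/2000 = 0.1540 → 15.4 centimorgans.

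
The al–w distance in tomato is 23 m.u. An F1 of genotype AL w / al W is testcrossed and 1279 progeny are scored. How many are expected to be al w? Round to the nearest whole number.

A map distance of 23 m.u. corresponds to a recombination frequency of 0.230.
The F1 is AL w / al W, so al w is a recombinant gamete class with expected frequency r/2 = 0.230/2 = 0.1150.
Expected number = 0.1150 × 1279 = 147.09 ≈ 147.

147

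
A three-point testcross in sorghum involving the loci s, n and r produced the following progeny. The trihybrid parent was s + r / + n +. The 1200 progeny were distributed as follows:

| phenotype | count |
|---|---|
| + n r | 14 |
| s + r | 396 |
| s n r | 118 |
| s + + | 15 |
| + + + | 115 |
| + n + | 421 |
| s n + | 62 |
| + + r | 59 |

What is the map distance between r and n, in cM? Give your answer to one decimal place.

The two rarest classes, s + + and + n r, are the double crossovers. Comparing them with the parentals, only the r allele has switched, so r is the middle locus and the order is s – r – n.
Crossovers in the r–n interval produce the single-crossover classes s n r and + + + (118 + 115 = 233) plus the double crossovers (29).
RF(r–n) = (233 + 29) / 1200 = 262/1200 = 0.2183 → 21.8 cM.

21.8 cM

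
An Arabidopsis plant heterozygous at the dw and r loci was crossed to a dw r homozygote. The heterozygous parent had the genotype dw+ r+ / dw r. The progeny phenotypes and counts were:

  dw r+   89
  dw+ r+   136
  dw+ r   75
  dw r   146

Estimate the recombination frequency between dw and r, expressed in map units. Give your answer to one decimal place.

36.8 map units

The recombinant classes are dw+ r and dw r+: 75 + 89 = 164.
Recombination frequency = 164/446 = 0.3677 ≈ 36.8%, i.e. 36.8 map units.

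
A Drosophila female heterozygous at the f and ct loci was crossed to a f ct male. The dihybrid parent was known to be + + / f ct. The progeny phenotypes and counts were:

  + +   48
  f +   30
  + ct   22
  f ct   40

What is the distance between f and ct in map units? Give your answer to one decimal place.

37.1 map units

The recombinant classes are + ct and f +: 22 + 30 = 52.
Recombination frequency = 52/140 = 0.3714 ≈ 37.1%, i.e. 37.1 map units.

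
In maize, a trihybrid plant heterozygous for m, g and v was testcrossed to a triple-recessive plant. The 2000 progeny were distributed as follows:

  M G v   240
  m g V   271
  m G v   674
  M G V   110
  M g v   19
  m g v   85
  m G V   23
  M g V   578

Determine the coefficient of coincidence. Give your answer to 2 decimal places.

The two most frequent reciprocal classes, m G v and M g V, are the parental types, so the F1 was m G v / M g V.
The two rarest classes, m G V and M g v, are the double crossovers. Comparing them with the parentals, only the v allele has switched, so v is the middle locus and the order is m – v – g.
m–v: (511 + 42)/2000 = 0.2765; v–g: (195 + 42)/2000 = 0.1185.
Expected DCO frequency = 0.2765 × 0.1185 ≈ 0.03277; observed = 42/2000 ≈ 0.02100.
Coefficient of coincidence = 0.02100/0.03277 ≈ 0.64.

0.64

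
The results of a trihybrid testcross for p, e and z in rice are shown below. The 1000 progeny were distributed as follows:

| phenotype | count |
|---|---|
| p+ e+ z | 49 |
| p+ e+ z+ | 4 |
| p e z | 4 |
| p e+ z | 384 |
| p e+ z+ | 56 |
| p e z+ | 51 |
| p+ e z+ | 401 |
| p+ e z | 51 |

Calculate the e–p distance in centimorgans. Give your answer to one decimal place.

The two most frequent reciprocal classes, p e+ z and p+ e z+, are the parental types, so the F1 was p e+ z / p+ e z+.
The two rarest classes, p e z and p+ e+ z+, are the double crossovers. Comparing them with the parentals, only the e allele has switched, so e is the middle locus and the order is p – e – z.
Crossovers in the p–e interval produce the single-crossover classes p+ e+ z and p e z+ (49 + 51 = 100) plus the double crossovers (8).
RF(p–e) = (100 + 8) / 1000 = 108/1000 = 0.1080 → 10.8 centimorgans.

10.8 centimorgans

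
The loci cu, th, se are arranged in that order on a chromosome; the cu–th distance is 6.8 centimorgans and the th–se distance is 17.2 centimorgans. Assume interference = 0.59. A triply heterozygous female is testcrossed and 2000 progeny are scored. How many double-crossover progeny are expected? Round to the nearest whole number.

Map distances give recombination frequencies of 0.068 and 0.172 for the two intervals.
With interference 0.59 (so coincidence = 0.41), expected double-crossover frequency = 0.068 × 0.172 × 0.41 = 0.00480.
Expected number = 0.00480 × 2000 = 9.59 ≈ 10.

10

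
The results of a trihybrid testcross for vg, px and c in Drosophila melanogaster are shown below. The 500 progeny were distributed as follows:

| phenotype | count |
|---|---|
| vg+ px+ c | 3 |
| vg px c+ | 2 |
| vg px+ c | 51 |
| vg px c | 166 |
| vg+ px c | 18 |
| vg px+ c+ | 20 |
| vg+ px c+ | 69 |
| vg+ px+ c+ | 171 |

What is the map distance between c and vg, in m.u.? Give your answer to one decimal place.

The two most frequent reciprocal classes, vg+ px+ c+ and vg px c, are the parental types, so the F1 was vg+ px+ c+ / vg px c.
The two rarest classes, vg+ px+ c and vg px c+, are the double crossovers. Comparing them with the parentals, only the c allele has switched, so c is the middle locus and the order is px – c – vg.
Crossovers in the c–vg interval produce the single-crossover classes vg px+ c+ and vg+ px c (20 + 18 = 38) plus the double crossovers (5).
RF(c–vg) = (38 + 5) / 500 = 43/500 = 0.0860 → 8.6 m.u.

8.6 m.u.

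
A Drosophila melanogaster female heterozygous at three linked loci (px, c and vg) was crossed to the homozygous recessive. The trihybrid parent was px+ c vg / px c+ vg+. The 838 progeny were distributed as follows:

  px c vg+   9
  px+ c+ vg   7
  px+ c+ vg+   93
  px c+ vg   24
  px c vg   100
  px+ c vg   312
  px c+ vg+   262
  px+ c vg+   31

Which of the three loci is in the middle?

The two rarest classes, px+ c+ vg and px c vg+, are the double crossovers. Comparing them with the parentals, only the c allele has switched, so c is the middle locus and the order is vg – c – px.

c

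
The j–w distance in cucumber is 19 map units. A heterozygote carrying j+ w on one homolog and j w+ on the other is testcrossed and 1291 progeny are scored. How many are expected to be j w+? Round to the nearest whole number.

523

A map distance of 19 map units corresponds to a recombination frequency of 0.190.
The F1 is j+ w / j w+, so j w+ is a parental gamete class with expected frequency (1 − r)/2 = 0.810/2 = 0.4050.
Expected number = 0.4050 × 1291 = 522.86 ≈ 523.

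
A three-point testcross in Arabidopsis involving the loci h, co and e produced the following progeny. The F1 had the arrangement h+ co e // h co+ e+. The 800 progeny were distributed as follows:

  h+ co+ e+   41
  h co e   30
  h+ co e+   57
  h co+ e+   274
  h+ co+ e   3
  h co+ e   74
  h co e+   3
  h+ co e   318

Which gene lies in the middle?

The two rarest classes, h+ co+ e and h co e+, are the double crossovers. Comparing them with the parentals, only the co allele has switched, so co is the middle locus and the order is h – co – e.

co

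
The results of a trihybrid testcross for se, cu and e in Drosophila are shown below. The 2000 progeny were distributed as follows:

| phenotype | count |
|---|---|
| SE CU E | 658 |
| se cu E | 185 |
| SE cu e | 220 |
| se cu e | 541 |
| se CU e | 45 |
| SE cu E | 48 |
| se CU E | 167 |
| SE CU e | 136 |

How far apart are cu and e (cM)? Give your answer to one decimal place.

The two most frequent reciprocal classes, SE CU E and se cu e, are the parental types, so the F1 was SE CU E / se cu e.
The two rarest classes, SE cu E and se CU e, are the double crossovers. Comparing them with the parentals, only the cu allele has switched, so cu is the middle locus and the order is se – cu – e.
Crossovers in the cu–e interval produce the single-crossover classes SE CU e and se cu E (136 + 185 = 321) plus the double crossovers (93).
RF(cu–e) = (321 + 93) / 2000 = 414/2000 = 0.2070 → 20.7 cM.

20.7 cM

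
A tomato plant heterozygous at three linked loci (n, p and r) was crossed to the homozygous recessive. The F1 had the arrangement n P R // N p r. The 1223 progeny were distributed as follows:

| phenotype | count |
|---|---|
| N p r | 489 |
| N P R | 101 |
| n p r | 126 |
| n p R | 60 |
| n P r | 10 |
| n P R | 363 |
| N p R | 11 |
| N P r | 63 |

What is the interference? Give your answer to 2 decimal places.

The two rarest classes, n P r and N p R, are the double crossovers. Comparing them with the parentals, only the r allele has switched, so r is the middle locus and the order is n – r – p.
n–r: (227 + 21)/1223 = 0.2028; r–p: (123 + 21)/1223 = 0.1177.
Expected DCO frequency = 0.2028 × 0.1177 ≈ 0.02387; observed = 21/1223 ≈ 0.01717.
Coefficient of coincidence = 0.01717/0.02387 ≈ 0.72; interference = 1 − 0.72 = 0.28.

0.28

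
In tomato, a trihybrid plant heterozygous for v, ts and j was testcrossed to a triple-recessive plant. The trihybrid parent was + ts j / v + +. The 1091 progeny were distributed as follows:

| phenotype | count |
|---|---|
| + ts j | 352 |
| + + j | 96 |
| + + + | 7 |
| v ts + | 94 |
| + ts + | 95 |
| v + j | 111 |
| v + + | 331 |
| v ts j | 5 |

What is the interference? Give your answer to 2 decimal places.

The two rarest classes, v ts j and + + +, are the double crossovers. Comparing them with the parentals, only the v allele has switched, so v is the middle locus and the order is j – v – ts.
j–v: (206 + 12)/1091 = 0.1998; v–ts: (190 + 12)/1091 = 0.1852.
Expected DCO frequency = 0.1998 × 0.1852 ≈ 0.03700; observed = 12/1091 ≈ 0.01100.
Coefficient of coincidence = 0.01100/0.03700 ≈ 0.30; interference = 1 − 0.30 = 0.70.

0.70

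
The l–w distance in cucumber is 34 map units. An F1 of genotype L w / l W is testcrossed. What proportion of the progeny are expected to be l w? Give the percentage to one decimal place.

17.0%

A map distance of 34 map units corresponds to a recombination frequency of 0.340.
The F1 is L w / l W, so l w is a recombinant gamete class with expected frequency r/2 = 0.340/2 = 0.1700.
That is 0.1700 = 17.0% of the progeny.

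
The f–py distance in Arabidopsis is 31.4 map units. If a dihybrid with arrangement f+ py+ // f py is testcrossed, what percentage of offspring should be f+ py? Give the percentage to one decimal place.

A map distance of 31.4 map units corresponds to a recombination frequency of 0.314.
The F1 is f+ py+ / f py, so f+ py is a recombinant gamete class with expected frequency r/2 = 0.314/2 = 0.1570.
That is 0.1570 = 15.7% of the progeny.

15.7%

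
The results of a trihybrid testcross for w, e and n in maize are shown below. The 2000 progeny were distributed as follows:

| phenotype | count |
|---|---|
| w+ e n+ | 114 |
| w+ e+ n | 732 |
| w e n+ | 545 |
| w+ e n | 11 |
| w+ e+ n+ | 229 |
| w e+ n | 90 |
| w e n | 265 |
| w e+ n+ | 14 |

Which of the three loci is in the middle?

The two most frequent reciprocal classes, w e n+ and w+ e+ n, are the parental types, so the F1 was w e n+ / w+ e+ n.
The two rarest classes, w e+ n+ and w+ e n, are the double crossovers. Comparing them with the parentals, only the e allele has switched, so e is the middle locus and the order is w – e – n.

e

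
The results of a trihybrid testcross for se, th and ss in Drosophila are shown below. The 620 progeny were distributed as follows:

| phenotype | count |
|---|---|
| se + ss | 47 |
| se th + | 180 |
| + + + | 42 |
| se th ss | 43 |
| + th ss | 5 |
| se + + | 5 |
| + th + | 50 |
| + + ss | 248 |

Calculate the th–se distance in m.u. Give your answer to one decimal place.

17.3 m.u.

The two most frequent reciprocal classes, se th + and + + ss, are the parental types, so the F1 was se th + / + + ss.
The two rarest classes, se + + and + th ss, are the double crossovers. Comparing them with the parentals, only the th allele has switched, so th is the middle locus and the order is ss – th – se.
Crossovers in the th–se interval produce the single-crossover classes + th + and se + ss (50 + 47 = 97) plus the double crossovers (10).
RF(th–se) = (97 + 10) / 620 = 107/620 = 0.1726 → 17.3 m.u.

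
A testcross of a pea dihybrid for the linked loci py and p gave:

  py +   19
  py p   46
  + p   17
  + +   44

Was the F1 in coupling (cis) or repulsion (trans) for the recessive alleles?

cis

The two most frequent classes are + + (44) and py p (46); these are the parental (non-recombinant) types.
So the F1 carried + + on one chromosome and py p on the other — the recessive alleles are on the same chromosome (cis / coupling).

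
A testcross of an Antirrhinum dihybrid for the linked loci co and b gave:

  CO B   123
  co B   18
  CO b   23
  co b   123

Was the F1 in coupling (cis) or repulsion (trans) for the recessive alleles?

The two most frequent classes are CO B (123) and co b (123); these are the parental (non-recombinant) types.
So the F1 carried CO B on one chromosome and co b on the other — the recessive alleles are on the same chromosome (cis / coupling).

cis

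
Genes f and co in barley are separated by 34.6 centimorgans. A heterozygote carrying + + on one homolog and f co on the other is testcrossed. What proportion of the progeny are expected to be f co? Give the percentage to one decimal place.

A map distance of 34.6 centimorgans corresponds to a recombination frequency of 0.346.
The F1 is + + / f co, so f co is a parental gamete class with expected frequency (1 − r)/2 = 0.654/2 = 0.3270.
That is 0.3270 = 32.7% of the progeny.

32.7%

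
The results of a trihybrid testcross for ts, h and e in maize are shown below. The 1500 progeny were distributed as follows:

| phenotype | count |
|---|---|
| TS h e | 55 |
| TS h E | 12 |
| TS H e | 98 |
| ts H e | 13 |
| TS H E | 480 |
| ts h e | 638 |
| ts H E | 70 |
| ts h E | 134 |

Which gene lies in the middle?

h

The two most frequent reciprocal classes, TS H E and ts h e, are the parental types, so the F1 was TS H E / ts h e.
The two rarest classes, TS h E and ts H e, are the double crossovers. Comparing them with the parentals, only the h allele has switched, so h is the middle locus and the order is e – h – ts.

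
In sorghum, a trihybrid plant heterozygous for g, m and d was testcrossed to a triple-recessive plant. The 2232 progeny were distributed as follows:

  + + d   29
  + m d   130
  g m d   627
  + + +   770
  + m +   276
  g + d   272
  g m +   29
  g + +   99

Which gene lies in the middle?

The two most frequent reciprocal classes, g m d and + + +, are the parental types, so the F1 was g m d / + + +.
The two rarest classes, g m + and + + d, are the double crossovers. Comparing them with the parentals, only the d allele has switched, so d is the middle locus and the order is g – d – m.

d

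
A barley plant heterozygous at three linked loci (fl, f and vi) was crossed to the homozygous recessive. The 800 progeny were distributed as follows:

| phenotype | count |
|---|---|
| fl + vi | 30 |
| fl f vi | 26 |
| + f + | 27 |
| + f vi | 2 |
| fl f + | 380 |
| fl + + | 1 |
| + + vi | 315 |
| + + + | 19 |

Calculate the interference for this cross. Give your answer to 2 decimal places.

0.17

The two most frequent reciprocal classes, fl f + and + + vi, are the parental types, so the F1 was fl f + / + + vi.
The two rarest classes, fl + + and + f vi, are the double crossovers. Comparing them with the parentals, only the f allele has switched, so f is the middle locus and the order is vi – f – fl.
vi–f: (45 + 3)/800 = 0.0600; f–fl: (57 + 3)/800 = 0.0750.
Expected DCO frequency = 0.0600 × 0.0750 ≈ 0.00450; observed = 3/800 ≈ 0.00375.
Coefficient of coincidence = 0.00375/0.00450 ≈ 0.83; interference = 1 − 0.83 = 0.17.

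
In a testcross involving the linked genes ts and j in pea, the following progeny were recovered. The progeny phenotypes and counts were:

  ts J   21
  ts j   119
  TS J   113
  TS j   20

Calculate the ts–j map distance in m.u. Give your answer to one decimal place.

15.0 m.u.

The two most frequent classes, TS J (113) and ts j (119), are the parental types, so the F1 was TS J / ts j.
The recombinant classes are TS j and ts J: 20 + 21 = 41.
Recombination frequency = 41/273 = 0.1502 ≈ 15.0%, i.e. 15.0 m.u.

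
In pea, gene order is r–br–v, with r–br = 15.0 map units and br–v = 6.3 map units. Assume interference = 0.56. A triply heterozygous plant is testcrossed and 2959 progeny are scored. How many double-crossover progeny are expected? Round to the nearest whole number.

12

Map distances give recombination frequencies of 0.150 and 0.063 for the two intervals.
With interference 0.56 (so coincidence = 0.44), expected double-crossover frequency = 0.150 × 0.063 × 0.44 = 0.00416.
Expected number = 0.00416 × 2959 = 12.30 ≈ 12.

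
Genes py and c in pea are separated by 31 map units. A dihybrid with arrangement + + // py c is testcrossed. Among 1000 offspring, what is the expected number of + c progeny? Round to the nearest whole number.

A map distance of 31 map units corresponds to a recombination frequency of 0.310.
The F1 is + + / py c, so + c is a recombinant gamete class with expected frequency r/2 = 0.310/2 = 0.1550.
Expected number = 0.1550 × 1000 = 155.00 ≈ 155.

155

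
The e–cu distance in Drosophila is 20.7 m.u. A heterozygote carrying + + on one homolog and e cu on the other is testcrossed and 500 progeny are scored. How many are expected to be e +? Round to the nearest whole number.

A map distance of 20.7 m.u. corresponds to a recombination frequency of 0.207.
The F1 is + + / e cu, so e + is a recombinant gamete class with expected frequency r/2 = 0.207/2 = 0.1035.
Expected number = 0.1035 × 500 = 51.75 ≈ 52.

52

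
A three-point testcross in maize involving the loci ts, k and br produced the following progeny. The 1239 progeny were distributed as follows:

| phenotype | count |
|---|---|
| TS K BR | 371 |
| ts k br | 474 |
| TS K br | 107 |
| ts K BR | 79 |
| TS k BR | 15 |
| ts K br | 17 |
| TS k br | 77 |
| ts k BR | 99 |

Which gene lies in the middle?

k

The two most frequent reciprocal classes, TS K BR and ts k br, are the parental types, so the F1 was TS K BR / ts k br.
The two rarest classes, TS k BR and ts K br, are the double crossovers. Comparing them with the parentals, only the k allele has switched, so k is the middle locus and the order is br – k – ts.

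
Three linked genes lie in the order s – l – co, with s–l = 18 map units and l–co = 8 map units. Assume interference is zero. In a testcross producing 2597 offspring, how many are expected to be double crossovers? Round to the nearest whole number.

Map distances give recombination frequencies of 0.180 and 0.080 for the two intervals.
With no interference, expected double-crossover frequency = 0.180 × 0.080 = 0.01440.
Expected number = 0.01440 × 2597 = 37.40 ≈ 37.

37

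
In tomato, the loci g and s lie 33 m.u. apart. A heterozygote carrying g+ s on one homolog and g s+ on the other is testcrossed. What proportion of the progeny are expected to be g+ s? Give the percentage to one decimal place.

A map distance of 33 m.u. corresponds to a recombination frequency of 0.330.
The F1 is g+ s / g s+, so g+ s is a parental gamete class with expected frequency (1 − r)/2 = 0.670/2 = 0.3350.
That is 0.3350 = 33.5% of the progeny.

33.5%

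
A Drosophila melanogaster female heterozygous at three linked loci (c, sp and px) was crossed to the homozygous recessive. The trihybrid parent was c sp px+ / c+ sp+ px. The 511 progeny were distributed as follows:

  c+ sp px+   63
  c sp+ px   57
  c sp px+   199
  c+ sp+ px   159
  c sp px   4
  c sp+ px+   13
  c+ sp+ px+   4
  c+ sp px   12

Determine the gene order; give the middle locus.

The two rarest classes, c sp px and c+ sp+ px+, are the double crossovers. Comparing them with the parentals, only the px allele has switched, so px is the middle locus and the order is sp – px – c.

px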